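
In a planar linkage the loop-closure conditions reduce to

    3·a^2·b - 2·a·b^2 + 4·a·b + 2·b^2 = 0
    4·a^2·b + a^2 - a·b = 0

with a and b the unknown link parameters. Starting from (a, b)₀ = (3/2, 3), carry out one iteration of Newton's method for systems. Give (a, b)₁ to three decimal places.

(2.112, -3.237)

At (3/2, 3): F = (29.250, 24.750).
Jacobian J = [[6·a·b - 2·b^2 + 4·b, 3·a^2 - 4·a·b + 4·a + 4·b], [8·a·b + 2·a - b, 4·a^2 - a]].
At the point, J = [[21.000, 6.750], [36.000, 7.500]] (det J = -85.500).
Solving J·Δ = −F gives Δ = (0.612, -6.237).
Then the next iterate is (a, b)₁ = (2.112, -3.237).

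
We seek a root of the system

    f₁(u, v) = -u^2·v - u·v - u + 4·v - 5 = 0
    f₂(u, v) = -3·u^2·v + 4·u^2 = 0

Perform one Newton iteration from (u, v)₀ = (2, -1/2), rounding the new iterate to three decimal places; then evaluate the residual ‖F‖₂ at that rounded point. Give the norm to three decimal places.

148.829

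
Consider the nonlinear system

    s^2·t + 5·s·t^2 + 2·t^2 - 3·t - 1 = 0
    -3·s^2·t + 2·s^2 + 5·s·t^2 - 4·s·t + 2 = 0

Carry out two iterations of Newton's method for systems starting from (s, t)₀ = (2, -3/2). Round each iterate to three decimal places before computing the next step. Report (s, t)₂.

At (2, -3/2): F = (24.500, 62.500).
Jacobian J = [[2·s·t + 5·t^2, s^2 + 10·s·t + 4·t - 3], [-6·s·t + 4·s + 5·t^2 - 4·t, -3·s^2 + 10·s·t - 4·s]].
At the point, J = [[5.250, -35.000], [43.250, -50.000]] (det J = 1251.250).
Solving J·Δ = −F gives Δ = (-0.769, 0.585).
Then the next iterate is (s, t)₁ = (1.231, -0.915).
Round to (1.231, -0.915) and repeat: F = (7.18601, 18.84897), J = [[1.93340, -16.40829], [19.52831, -20.73373]].
Δ = (-0.572, 0.371), so (s, t)₂ = (0.659, -0.544).

(0.659, -0.544)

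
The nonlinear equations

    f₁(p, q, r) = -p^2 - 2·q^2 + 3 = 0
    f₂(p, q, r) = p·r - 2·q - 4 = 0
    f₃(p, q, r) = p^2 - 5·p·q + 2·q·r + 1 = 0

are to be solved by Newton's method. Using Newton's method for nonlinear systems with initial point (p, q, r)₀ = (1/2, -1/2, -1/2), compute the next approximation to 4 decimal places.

(4.4500, 0.3500, 13.3500)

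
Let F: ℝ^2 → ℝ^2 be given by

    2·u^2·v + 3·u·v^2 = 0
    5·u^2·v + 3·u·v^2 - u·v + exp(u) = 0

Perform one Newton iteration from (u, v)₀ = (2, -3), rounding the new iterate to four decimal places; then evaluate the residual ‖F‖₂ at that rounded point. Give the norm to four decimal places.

9.1278

At (2, -3): F = (30.0000, 7.389056).
Jacobian J = [[4·u·v + 3·v^2, 2·u^2 + 6·u·v], [10·u·v + 3·v^2 - v + exp(u), 5·u^2 + 6·u·v - u]].
At the point, J = [[3.0000, -28.0000], [-22.610944, -18.0000]] (det J = -687.106429).
Solving J·Δ = −F gives Δ = (-0.4848, 1.0195).
Then the next iterate is (u, v)₁ = (1.5152, -1.9805).
Re-evaluating at (1.5152, -1.9805): F = (8.735785, 2.646289), so ‖F‖₂ = 9.1278.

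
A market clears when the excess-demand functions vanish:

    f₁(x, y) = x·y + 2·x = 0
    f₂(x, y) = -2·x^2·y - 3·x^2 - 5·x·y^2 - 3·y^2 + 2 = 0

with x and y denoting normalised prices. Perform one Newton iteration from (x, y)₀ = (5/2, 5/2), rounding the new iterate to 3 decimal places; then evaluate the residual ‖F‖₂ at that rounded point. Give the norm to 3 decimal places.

11.094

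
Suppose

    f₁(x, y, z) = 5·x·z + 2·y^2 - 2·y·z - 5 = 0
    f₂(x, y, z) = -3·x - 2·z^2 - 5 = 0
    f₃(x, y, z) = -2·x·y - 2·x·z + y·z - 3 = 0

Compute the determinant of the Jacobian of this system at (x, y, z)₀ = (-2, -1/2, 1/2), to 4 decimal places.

112.5000

J = [[5·z, 4·y - 2·z, 5·x - 2·y], [-3, 0, -4·z], [-2·y - 2·z, -2·x + z, -2·x + y]].
At the point, J = [[2.5000, -3.0000, -9.0000], [-3.0000, 0.0000, -2.0000], [0.0000, 4.5000, 3.5000]].
det J = 112.5000.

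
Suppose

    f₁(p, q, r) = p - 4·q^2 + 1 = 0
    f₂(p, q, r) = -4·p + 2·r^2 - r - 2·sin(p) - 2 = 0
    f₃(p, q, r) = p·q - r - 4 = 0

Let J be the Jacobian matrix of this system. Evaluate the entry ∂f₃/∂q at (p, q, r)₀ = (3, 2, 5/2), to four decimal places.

∂f₃/∂q = p.
At (3, 2, 5/2) this is 3.0000.

3.0000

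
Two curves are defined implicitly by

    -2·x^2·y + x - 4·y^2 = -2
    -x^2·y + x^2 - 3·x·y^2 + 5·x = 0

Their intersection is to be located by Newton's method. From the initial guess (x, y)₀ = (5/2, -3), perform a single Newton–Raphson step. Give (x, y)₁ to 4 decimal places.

At (5/2, -3): F = (6.0000, -30.0000).
Jacobian J = [[-4·x·y + 1, -2·x^2 - 8·y], [-2·x·y + 2·x - 3·y^2 + 5, -x^2 - 6·x·y]].
At the point, J = [[31.0000, 11.5000], [-2.0000, 38.7500]] (det J = 1224.2500).
Solving J·Δ = −F gives Δ = (-0.4717, 0.7498).
Then the next iterate is (x, y)₁ = (2.0283, -2.2502).

(2.0283, -2.2502)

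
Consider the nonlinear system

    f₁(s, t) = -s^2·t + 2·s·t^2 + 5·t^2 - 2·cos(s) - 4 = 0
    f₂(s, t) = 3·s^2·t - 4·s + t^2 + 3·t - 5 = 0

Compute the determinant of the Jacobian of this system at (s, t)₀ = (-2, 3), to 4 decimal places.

671.8095

J = [[-2·s·t + 2·t^2 + 2·sin(s), -s^2 + 4·s·t + 10·t], [6·s·t - 4, 3·s^2 + 2·t + 3]].
At the point, J = [[28.181405, 2.0000], [-40.0000, 21.0000]].
det J = 671.8095.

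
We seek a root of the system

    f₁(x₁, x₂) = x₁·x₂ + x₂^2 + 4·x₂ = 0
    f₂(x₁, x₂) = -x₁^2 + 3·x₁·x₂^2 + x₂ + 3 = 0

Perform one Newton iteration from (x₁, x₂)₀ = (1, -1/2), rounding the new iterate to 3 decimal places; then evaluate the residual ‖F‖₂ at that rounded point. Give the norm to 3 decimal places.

0.948

At (1, -1/2): F = (-2.250, 2.250).
Jacobian J = [[x₂, x₁ + 2·x₂ + 4], [-2·x₁ + 3·x₂^2, 6·x₁·x₂ + 1]].
At the point, J = [[-0.500, 4.000], [-1.250, -2.000]] (det J = 6.000).
Solving J·Δ = −F gives Δ = (0.750, 0.656).
Then the next iterate is (x₁, x₂)₁ = (1.750, 0.156).
Re-evaluating at (1.750, 0.156): F = (0.92134, 0.22126), so ‖F‖₂ = 0.948.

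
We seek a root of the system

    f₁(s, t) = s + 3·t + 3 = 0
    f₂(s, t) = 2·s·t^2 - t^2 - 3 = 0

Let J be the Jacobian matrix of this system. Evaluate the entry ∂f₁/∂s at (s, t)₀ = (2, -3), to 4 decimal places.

1.0000

∂f₁/∂s = 1.
At (2, -3) this is 1.0000.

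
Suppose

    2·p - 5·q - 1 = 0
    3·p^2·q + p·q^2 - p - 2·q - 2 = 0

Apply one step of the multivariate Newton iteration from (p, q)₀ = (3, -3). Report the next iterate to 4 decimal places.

At (3, -3): F = (20.0000, -53.0000).
Jacobian J = [[2, -5], [6·p·q + q^2 - 1, 3·p^2 + 2·p·q - 2]].
At the point, J = [[2.0000, -5.0000], [-46.0000, 7.0000]] (det J = -216.0000).
Solving J·Δ = −F gives Δ = (-0.5787, 3.7685).
Then the next iterate is (p, q)₁ = (2.4213, 0.7685).

(2.4213, 0.7685)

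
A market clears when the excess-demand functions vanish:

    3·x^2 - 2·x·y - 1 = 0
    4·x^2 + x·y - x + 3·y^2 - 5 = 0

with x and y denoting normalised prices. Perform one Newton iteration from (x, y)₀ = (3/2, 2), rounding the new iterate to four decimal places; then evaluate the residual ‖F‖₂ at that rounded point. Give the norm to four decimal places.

3.4254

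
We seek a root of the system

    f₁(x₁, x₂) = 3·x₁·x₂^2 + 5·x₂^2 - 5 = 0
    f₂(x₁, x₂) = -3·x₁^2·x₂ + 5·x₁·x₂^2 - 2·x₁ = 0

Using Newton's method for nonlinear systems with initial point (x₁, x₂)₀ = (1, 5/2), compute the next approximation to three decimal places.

At (1, 5/2): F = (45.000, 21.750).
Jacobian J = [[3·x₂^2, 6·x₁·x₂ + 10·x₂], [-6·x₁·x₂ + 5·x₂^2 - 2, -3·x₁^2 + 10·x₁·x₂]].
At the point, J = [[18.750, 40.000], [14.250, 22.000]] (det J = -157.500).
Solving J·Δ = −F gives Δ = (0.762, -1.482).
Then the next iterate is (x₁, x₂)₁ = (1.762, 1.018).

(1.762, 1.018)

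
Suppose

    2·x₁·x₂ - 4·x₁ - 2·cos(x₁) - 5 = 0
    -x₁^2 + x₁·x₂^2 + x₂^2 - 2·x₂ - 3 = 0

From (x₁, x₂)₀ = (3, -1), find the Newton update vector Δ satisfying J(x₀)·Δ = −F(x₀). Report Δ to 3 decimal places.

(-2.824, 0.812)

At (3, -1): F = (-21.02002, -6.000).
Jacobian J = [[2·x₂ + 2·sin(x₁) - 4, 2·x₁], [-2·x₁ + x₂^2, 2·x₁·x₂ + 2·x₂ - 2]].
At the point, J = [[-5.71776, 6.000], [-5.000, -10.000]] (det J = 87.17760).
Solving J·Δ = −F gives Δ = (-2.824, 0.812).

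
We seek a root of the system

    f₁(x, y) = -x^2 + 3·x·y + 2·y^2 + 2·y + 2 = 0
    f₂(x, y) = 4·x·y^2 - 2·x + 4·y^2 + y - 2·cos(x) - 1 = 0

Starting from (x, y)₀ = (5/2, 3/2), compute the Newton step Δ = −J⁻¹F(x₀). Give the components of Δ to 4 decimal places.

(1.2128, -0.8964)

At (5/2, 3/2): F = (14.5000, 28.602287).
Jacobian J = [[-2·x + 3·y, 3·x + 4·y + 2], [4·y^2 + 2·sin(x) - 2, 8·x·y + 8·y + 1]].
At the point, J = [[-0.5000, 15.5000], [8.196944, 43.0000]] (det J = -148.552636).
Solving J·Δ = −F gives Δ = (1.2128, -0.8964).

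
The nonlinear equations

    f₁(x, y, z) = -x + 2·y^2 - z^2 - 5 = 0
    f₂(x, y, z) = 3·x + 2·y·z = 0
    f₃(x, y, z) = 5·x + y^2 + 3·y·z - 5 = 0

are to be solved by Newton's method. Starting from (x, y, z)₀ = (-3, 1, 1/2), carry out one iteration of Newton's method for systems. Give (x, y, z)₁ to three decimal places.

At (-3, 1, 1/2): F = (-0.250, -8.000, -17.500).
Jacobian J = [[-1, 4·y, -2·z], [3, 2·z, 2·y], [5, 2·y + 3·z, 3·y]].
At the point, J = [[-1.000, 4.000, -1.000], [3.000, 1.000, 2.000], [5.000, 3.500, 3.000]] (det J = 2.500).
Solving J·Δ = −F gives Δ = (13.000, -0.500, -15.250).
Then the next iterate is (x, y, z)₁ = (10.000, 0.500, -14.750).

(10.000, 0.500, -14.750)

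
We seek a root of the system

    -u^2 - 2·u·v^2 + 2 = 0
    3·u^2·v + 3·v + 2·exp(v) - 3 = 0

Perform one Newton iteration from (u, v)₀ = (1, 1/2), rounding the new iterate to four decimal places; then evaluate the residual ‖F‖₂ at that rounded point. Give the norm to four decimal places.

1.9977

At (1, 1/2): F = (0.5000, 3.297443).
Jacobian J = [[-2·u - 2·v^2, -4·u·v], [6·u·v, 3·u^2 + 2·exp(v) + 3]].
At the point, J = [[-2.5000, -2.0000], [3.0000, 9.297443]] (det J = -17.243606).
Solving J·Δ = −F gives Δ = (0.6520, -0.5651).
Then the next iterate is (u, v)₁ = (1.6520, -0.0651).
Re-evaluating at (1.6520, -0.0651): F = (-0.743106, -1.854346), so ‖F‖₂ = 1.9977.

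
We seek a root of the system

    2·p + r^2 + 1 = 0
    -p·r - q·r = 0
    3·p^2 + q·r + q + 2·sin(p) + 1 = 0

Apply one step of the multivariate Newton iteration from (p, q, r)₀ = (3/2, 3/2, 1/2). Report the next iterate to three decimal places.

(-0.239, 4.873, -0.272)

At (3/2, 3/2, 1/2): F = (4.250, -1.500, 11.99499).
Jacobian J = [[2, 0, 2·r], [-r, -r, -p - q], [6·p + 2·cos(p), r + 1, q]].
At the point, J = [[2.000, 0.000, 1.000], [-0.500, -0.500, -3.000], [9.14147, 1.500, 1.500]] (det J = 11.32074).
Solving J·Δ = −F gives Δ = (-1.739, 3.373, -0.772).
Then the next iterate is (p, q, r)₁ = (-0.239, 4.873, -0.272).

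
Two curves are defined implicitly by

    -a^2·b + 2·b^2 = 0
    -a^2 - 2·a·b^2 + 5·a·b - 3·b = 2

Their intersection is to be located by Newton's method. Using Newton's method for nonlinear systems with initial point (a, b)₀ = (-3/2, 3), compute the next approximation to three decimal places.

(-4.014, 4.167)

At (-3/2, 3): F = (11.250, -8.750).
Jacobian J = [[-2·a·b, -a^2 + 4·b], [-2·a - 2·b^2 + 5·b, -4·a·b + 5·a - 3]].
At the point, J = [[9.000, 9.750], [0.000, 7.500]] (det J = 67.500).
Solving J·Δ = −F gives Δ = (-2.514, 1.167).
Then the next iterate is (a, b)₁ = (-4.014, 4.167).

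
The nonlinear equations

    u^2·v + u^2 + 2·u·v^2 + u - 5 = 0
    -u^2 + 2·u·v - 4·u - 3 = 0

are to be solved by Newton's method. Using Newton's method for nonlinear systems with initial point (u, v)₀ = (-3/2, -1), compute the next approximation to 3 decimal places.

At (-3/2, -1): F = (-9.500, 3.750).
Jacobian J = [[2·u·v + 2·u + 2·v^2 + 1, u^2 + 4·u·v], [-2·u + 2·v - 4, 2·u]].
At the point, J = [[3.000, 8.250], [-3.000, -3.000]] (det J = 15.750).
Solving J·Δ = −F gives Δ = (0.155, 1.095).
Then the next iterate is (u, v)₁ = (-1.345, 0.095).

(-1.345, 0.095)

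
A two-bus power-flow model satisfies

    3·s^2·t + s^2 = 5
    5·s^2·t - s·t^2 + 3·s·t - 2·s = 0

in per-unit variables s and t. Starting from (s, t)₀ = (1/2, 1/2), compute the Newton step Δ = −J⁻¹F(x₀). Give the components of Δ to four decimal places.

(2.3261, -1.9203)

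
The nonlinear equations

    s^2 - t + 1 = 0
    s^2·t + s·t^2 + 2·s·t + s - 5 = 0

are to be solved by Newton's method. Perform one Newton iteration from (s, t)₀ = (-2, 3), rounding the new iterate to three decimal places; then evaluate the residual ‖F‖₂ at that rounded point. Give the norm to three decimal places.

8.932

At (-2, 3): F = (2.000, -25.000).
Jacobian J = [[2·s, -1], [2·s·t + t^2 + 2·t + 1, s^2 + 2·s·t + 2·s]].
At the point, J = [[-4.000, -1.000], [4.000, -12.000]] (det J = 52.000).
Solving J·Δ = −F gives Δ = (0.942, -1.769).
Then the next iterate is (s, t)₁ = (-1.058, 1.231).
Re-evaluating at (-1.058, 1.231): F = (0.88836, -8.88811), so ‖F‖₂ = 8.932.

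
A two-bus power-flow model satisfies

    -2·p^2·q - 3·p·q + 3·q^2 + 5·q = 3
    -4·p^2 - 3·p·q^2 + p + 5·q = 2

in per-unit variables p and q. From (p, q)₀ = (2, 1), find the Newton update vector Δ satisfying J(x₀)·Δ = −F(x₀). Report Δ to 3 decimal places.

(-0.522, -1.087)

At (2, 1): F = (-9.000, -17.000).
Jacobian J = [[-4·p·q - 3·q, -2·p^2 - 3·p + 6·q + 5], [-8·p - 3·q^2 + 1, -6·p·q + 5]].
At the point, J = [[-11.000, -3.000], [-18.000, -7.000]] (det J = 23.000).
Solving J·Δ = −F gives Δ = (-0.522, -1.087).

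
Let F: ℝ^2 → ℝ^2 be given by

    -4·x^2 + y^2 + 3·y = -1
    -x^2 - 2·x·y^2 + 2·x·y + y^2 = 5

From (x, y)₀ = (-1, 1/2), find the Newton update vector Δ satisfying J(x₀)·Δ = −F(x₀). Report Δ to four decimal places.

At (-1, 1/2): F = (-1.2500, -6.2500).
Jacobian J = [[-8·x, 2·y + 3], [-2·x - 2·y^2 + 2·y, -4·x·y + 2·x + 2·y]].
At the point, J = [[8.0000, 4.0000], [2.5000, 1.0000]] (det J = -2.0000).
Solving J·Δ = −F gives Δ = (11.8750, -23.4375).

(11.8750, -23.4375)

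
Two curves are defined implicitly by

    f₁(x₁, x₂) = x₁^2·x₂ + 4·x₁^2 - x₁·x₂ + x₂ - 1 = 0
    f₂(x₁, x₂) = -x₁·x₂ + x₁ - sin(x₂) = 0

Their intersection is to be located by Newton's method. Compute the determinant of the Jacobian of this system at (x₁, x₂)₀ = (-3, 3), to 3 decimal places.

-153.550

J = [[2·x₁·x₂ + 8·x₁ - x₂, x₁^2 - x₁ + 1], [-x₂ + 1, -x₁ - cos(x₂)]].
At the point, J = [[-45.000, 13.000], [-2.000, 3.98999]].
det J = -153.550.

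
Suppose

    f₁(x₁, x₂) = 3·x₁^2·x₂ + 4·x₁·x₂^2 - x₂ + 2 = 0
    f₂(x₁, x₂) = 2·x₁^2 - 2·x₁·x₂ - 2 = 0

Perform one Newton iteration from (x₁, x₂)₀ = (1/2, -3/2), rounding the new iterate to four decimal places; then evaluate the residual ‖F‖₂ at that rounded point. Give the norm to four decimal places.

2.0545

At (1/2, -3/2): F = (6.8750, 0.0000).
Jacobian J = [[6·x₁·x₂ + 4·x₂^2, 3·x₁^2 + 8·x₁·x₂ - 1], [4·x₁ - 2·x₂, -2·x₁]].
At the point, J = [[4.5000, -6.2500], [5.0000, -1.0000]] (det J = 26.7500).
Solving J·Δ = −F gives Δ = (0.2570, 1.2850).
Then the next iterate is (x₁, x₂)₁ = (0.7570, -0.2150).
Re-evaluating at (0.7570, -0.2150): F = (1.985353, -0.528392), so ‖F‖₂ = 2.0545.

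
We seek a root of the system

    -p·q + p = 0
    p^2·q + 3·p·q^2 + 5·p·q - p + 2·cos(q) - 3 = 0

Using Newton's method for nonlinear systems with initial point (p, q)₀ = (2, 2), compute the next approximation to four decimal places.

(1.0846, 1.4577)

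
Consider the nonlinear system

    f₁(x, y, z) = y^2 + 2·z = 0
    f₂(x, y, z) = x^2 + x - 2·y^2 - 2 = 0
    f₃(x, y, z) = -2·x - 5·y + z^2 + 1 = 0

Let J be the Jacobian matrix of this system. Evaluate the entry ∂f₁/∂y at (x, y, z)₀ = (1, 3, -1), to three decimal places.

6.000

∂f₁/∂y = 2·y.
At (1, 3, -1) this is 6.000.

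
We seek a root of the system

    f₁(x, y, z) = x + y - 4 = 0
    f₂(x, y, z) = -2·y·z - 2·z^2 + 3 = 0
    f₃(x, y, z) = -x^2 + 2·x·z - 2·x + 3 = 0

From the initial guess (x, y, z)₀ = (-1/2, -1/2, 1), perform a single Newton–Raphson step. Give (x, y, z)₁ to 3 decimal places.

(-16.750, 20.750, -12.500)

At (-1/2, -1/2, 1): F = (-5.000, 2.000, 2.750).
Jacobian J = [[1, 1, 0], [0, -2·z, -2·y - 4·z], [-2·x + 2·z - 2, 0, 2·x]].
At the point, J = [[1.000, 1.000, 0.000], [0.000, -2.000, -3.000], [1.000, 0.000, -1.000]] (det J = -1.000).
Solving J·Δ = −F gives Δ = (-16.250, 21.250, -13.500).
Then the next iterate is (x, y, z)₁ = (-16.750, 20.750, -12.500).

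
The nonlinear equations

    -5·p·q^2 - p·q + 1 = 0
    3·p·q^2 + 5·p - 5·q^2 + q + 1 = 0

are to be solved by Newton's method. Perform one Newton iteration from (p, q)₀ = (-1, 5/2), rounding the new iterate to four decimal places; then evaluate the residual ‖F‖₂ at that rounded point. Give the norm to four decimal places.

16.7000

At (-1, 5/2): F = (34.7500, -51.5000).
Jacobian J = [[-5·q^2 - q, -10·p·q - p], [3·q^2 + 5, 6·p·q - 10·q + 1]].
At the point, J = [[-33.7500, 26.0000], [23.7500, -39.0000]] (det J = 698.7500).
Solving J·Δ = −F gives Δ = (0.0233, -1.3064).
Then the next iterate is (p, q)₁ = (-0.9767, 1.1936).
Re-evaluating at (-0.9767, 1.1936): F = (9.123219, -13.987762), so ‖F‖₂ = 16.7000.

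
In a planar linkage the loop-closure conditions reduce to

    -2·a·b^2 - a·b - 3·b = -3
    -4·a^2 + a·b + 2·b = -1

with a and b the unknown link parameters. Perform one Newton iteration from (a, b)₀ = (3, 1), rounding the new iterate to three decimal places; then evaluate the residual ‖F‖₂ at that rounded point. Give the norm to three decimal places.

At (3, 1): F = (-9.000, -30.000).
Jacobian J = [[-2·b^2 - b, -4·a·b - a - 3], [-8·a + b, a + 2]].
At the point, J = [[-3.000, -18.000], [-23.000, 5.000]] (det J = -429.000).
Solving J·Δ = −F gives Δ = (-1.364, -0.273).
Then the next iterate is (a, b)₁ = (1.636, 0.727).
Re-evaluating at (1.636, 0.727): F = (-2.09972, -7.06261), so ‖F‖₂ = 7.368.

7.368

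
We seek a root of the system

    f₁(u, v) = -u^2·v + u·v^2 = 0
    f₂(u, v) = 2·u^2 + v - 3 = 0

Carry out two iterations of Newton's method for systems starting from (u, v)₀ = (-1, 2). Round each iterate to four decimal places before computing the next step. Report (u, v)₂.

(-1.2132, 0.0902)

At (-1, 2): F = (-6.0000, 1.0000).
Jacobian J = [[-2·u·v + v^2, -u^2 + 2·u·v], [4·u, 1]].
At the point, J = [[8.0000, -5.0000], [-4.0000, 1.0000]] (det J = -12.0000).
Solving J·Δ = −F gives Δ = (-0.0833, -1.3333).
Then the next iterate is (u, v)₁ = (-1.0833, 0.6667).
Round to (-1.0833, 0.6667) and repeat: F = (-1.263913, 0.013778), J = [[1.888961, -2.618011], [-4.3332, 1.0000]].
Δ = (-0.1299, -0.5765), so (u, v)₂ = (-1.2132, 0.0902).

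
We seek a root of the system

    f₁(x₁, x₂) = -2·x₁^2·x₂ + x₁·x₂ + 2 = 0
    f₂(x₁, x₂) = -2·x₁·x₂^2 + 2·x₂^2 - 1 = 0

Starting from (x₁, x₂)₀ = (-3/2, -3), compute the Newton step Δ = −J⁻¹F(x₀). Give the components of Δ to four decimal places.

At (-3/2, -3): F = (20.0000, 44.0000).
Jacobian J = [[-4·x₁·x₂ + x₂, -2·x₁^2 + x₁], [-2·x₂^2, -4·x₁·x₂ + 4·x₂]].
At the point, J = [[-21.0000, -6.0000], [-18.0000, -30.0000]] (det J = 522.0000).
Solving J·Δ = −F gives Δ = (0.6437, 1.0805).

(0.6437, 1.0805)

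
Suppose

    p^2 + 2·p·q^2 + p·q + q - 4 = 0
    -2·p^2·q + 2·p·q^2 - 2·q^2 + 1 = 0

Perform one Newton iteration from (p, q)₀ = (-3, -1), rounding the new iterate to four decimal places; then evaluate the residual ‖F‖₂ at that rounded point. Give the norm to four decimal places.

3.6656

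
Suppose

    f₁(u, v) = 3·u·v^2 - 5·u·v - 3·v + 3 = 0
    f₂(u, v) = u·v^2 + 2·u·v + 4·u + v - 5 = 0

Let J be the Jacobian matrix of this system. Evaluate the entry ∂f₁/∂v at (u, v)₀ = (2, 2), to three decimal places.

11.000

∂f₁/∂v = 6·u·v - 5·u - 3.
At (2, 2) this is 11.000.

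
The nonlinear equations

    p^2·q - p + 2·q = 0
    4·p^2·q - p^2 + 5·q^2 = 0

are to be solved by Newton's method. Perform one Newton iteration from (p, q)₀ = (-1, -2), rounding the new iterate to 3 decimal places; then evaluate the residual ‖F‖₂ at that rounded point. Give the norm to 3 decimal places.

2.323

At (-1, -2): F = (-5.000, 11.000).
Jacobian J = [[2·p·q - 1, p^2 + 2], [8·p·q - 2·p, 4·p^2 + 10·q]].
At the point, J = [[3.000, 3.000], [18.000, -16.000]] (det J = -102.000).
Solving J·Δ = −F gives Δ = (0.461, 1.206).
Then the next iterate is (p, q)₁ = (-0.539, -0.794).
Re-evaluating at (-0.539, -0.794): F = (-1.27967, 1.93896), so ‖F‖₂ = 2.323.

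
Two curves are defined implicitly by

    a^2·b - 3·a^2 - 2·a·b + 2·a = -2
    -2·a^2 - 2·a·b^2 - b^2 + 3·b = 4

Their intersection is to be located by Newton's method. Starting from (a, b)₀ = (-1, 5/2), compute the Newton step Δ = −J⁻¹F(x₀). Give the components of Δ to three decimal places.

At (-1, 5/2): F = (4.500, 7.750).
Jacobian J = [[2·a·b - 6·a - 2·b + 2, a^2 - 2·a], [-4·a - 2·b^2, -4·a·b - 2·b + 3]].
At the point, J = [[-2.000, 3.000], [-8.500, 8.000]] (det J = 9.500).
Solving J·Δ = −F gives Δ = (-1.342, -2.395).

(-1.342, -2.395)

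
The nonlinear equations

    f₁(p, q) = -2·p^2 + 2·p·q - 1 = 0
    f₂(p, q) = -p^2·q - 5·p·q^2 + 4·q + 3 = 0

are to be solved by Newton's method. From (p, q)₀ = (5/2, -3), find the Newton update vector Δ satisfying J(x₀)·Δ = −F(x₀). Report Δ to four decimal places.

(-1.5381, 0.7781)

At (5/2, -3): F = (-28.5000, -102.7500).
Jacobian J = [[-4·p + 2·q, 2·p], [-2·p·q - 5·q^2, -p^2 - 10·p·q + 4]].
At the point, J = [[-16.0000, 5.0000], [-30.0000, 72.7500]] (det J = -1014.0000).
Solving J·Δ = −F gives Δ = (-1.5381, 0.7781).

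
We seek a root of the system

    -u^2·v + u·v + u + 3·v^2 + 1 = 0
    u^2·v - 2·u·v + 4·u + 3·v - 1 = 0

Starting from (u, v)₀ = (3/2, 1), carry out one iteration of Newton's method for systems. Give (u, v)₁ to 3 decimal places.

(0.539, -0.088)

At (3/2, 1): F = (4.750, 7.250).
Jacobian J = [[-2·u·v + v + 1, -u^2 + u + 6·v], [2·u·v - 2·v + 4, u^2 - 2·u + 3]].
At the point, J = [[-1.000, 5.250], [5.000, 2.250]] (det J = -28.500).
Solving J·Δ = −F gives Δ = (-0.961, -1.088).
Then the next iterate is (u, v)₁ = (0.539, -0.088).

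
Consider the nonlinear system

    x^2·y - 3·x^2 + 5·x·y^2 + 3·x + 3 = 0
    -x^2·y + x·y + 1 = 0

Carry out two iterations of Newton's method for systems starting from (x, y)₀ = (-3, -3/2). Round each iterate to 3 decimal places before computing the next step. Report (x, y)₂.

(-1.275, -0.308)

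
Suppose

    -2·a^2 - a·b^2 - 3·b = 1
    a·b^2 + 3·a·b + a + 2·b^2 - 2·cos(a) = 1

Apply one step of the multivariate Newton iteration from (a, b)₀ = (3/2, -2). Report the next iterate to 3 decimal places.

(1.107, -1.477)

At (3/2, -2): F = (-5.500, 5.35853).
Jacobian J = [[-4·a - b^2, -2·a·b - 3], [b^2 + 3·b + 2·sin(a) + 1, 2·a·b + 3·a + 4·b]].
At the point, J = [[-10.000, 3.000], [0.99499, -9.500]] (det J = 92.01503).
Solving J·Δ = −F gives Δ = (-0.393, 0.523).
Then the next iterate is (a, b)₁ = (1.107, -1.477).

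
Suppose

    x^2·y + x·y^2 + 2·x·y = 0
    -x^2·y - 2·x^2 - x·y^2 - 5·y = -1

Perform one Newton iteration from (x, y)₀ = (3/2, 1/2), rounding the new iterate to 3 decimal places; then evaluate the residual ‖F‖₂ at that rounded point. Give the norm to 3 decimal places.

2.260

At (3/2, 1/2): F = (3.000, -7.500).
Jacobian J = [[2·x·y + y^2 + 2·y, x^2 + 2·x·y + 2·x], [-2·x·y - 4·x - y^2, -x^2 - 2·x·y - 5]].
At the point, J = [[2.750, 6.750], [-7.750, -8.750]] (det J = 28.250).
Solving J·Δ = −F gives Δ = (-0.863, -0.093).
Then the next iterate is (x, y)₁ = (0.637, 0.407).
Re-evaluating at (0.637, 0.407): F = (0.78918, -2.11720), so ‖F‖₂ = 2.260.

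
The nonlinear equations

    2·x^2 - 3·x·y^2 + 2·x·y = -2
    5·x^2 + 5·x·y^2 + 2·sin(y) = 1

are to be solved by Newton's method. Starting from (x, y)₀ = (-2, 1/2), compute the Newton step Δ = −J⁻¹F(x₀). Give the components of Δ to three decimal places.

(1.117, -0.422)

At (-2, 1/2): F = (9.500, 17.45885).
Jacobian J = [[4·x - 3·y^2 + 2·y, -6·x·y + 2·x], [10·x + 5·y^2, 10·x·y + 2·cos(y)]].
At the point, J = [[-7.750, 2.000], [-18.750, -8.24483]] (det J = 101.39747).
Solving J·Δ = −F gives Δ = (1.117, -0.422).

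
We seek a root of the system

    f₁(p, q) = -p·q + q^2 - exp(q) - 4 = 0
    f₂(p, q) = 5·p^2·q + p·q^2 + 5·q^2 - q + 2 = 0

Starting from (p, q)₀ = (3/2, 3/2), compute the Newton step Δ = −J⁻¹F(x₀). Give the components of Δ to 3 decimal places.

At (3/2, 3/2): F = (-8.48169, 32.000).
Jacobian J = [[-q, -p + 2·q - exp(q)], [10·p·q + q^2, 5·p^2 + 2·p·q + 10·q - 1]].
At the point, J = [[-1.500, -2.98169], [24.750, 29.750]] (det J = 29.17180).
Solving J·Δ = −F gives Δ = (5.379, -5.551).

(5.379, -5.551)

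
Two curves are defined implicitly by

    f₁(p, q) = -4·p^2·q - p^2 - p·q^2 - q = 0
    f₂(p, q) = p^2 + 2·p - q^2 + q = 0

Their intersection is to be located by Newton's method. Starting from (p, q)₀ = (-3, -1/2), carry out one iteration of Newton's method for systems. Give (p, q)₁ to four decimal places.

(-2.3594, -0.3438)

At (-3, -1/2): F = (10.2500, 2.2500).
Jacobian J = [[-8·p·q - 2·p - q^2, -4·p^2 - 2·p·q - 1], [2·p + 2, -2·q + 1]].
At the point, J = [[-6.2500, -40.0000], [-4.0000, 2.0000]] (det J = -172.5000).
Solving J·Δ = −F gives Δ = (0.6406, 0.1562).
Then the next iterate is (p, q)₁ = (-2.3594, -0.3438).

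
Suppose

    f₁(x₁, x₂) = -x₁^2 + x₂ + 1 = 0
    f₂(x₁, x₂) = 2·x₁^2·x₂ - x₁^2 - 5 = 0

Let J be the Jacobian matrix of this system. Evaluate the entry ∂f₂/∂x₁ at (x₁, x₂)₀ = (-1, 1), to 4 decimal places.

-2.0000

∂f₂/∂x₁ = 4·x₁·x₂ - 2·x₁.
At (-1, 1) this is -2.0000.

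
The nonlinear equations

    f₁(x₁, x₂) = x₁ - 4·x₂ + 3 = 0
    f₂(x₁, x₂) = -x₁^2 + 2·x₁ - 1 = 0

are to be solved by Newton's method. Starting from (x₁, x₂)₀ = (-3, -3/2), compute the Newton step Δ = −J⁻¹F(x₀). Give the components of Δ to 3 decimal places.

(2.000, 2.000)

At (-3, -3/2): F = (6.000, -16.000).
Jacobian J = [[1, -4], [-2·x₁ + 2, 0]].
At the point, J = [[1.000, -4.000], [8.000, 0.000]] (det J = 32.000).
Solving J·Δ = −F gives Δ = (2.000, 2.000).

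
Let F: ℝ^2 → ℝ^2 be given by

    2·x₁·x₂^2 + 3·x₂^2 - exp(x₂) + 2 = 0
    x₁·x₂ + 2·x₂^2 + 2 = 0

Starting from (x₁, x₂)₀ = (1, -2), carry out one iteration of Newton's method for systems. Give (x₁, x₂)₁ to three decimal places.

(1.083, -0.881)

At (1, -2): F = (21.86466, 8.000).
Jacobian J = [[2·x₂^2, 4·x₁·x₂ + 6·x₂ - exp(x₂)], [x₂, x₁ + 4·x₂]].
At the point, J = [[8.000, -20.13534], [-2.000, -7.000]] (det J = -96.27067).
Solving J·Δ = −F gives Δ = (0.083, 1.119).
Then the next iterate is (x₁, x₂)₁ = (1.083, -0.881).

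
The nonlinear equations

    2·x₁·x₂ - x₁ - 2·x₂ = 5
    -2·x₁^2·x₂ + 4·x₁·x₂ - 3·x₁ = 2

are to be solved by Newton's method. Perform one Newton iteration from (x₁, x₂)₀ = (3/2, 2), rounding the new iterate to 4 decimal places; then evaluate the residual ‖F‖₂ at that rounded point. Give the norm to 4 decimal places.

At (3/2, 2): F = (-4.5000, -3.5000).
Jacobian J = [[2·x₂ - 1, 2·x₁ - 2], [-4·x₁·x₂ + 4·x₂ - 3, -2·x₁^2 + 4·x₁]].
At the point, J = [[3.0000, 1.0000], [-7.0000, 1.5000]] (det J = 11.5000).
Solving J·Δ = −F gives Δ = (0.2826, 3.6522).
Then the next iterate is (x₁, x₂)₁ = (1.7826, 5.6522).
Re-evaluating at (1.7826, 5.6522): F = (2.064223, -2.966924), so ‖F‖₂ = 3.6144.

3.6144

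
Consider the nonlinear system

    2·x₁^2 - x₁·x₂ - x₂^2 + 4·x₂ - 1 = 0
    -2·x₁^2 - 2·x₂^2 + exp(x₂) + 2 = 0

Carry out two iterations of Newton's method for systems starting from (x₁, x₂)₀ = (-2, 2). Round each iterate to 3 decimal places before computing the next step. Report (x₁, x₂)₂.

At (-2, 2): F = (15.000, -6.61094).
Jacobian J = [[4·x₁ - x₂, -x₁ - 2·x₂ + 4], [-4·x₁, -4·x₂ + exp(x₂)]].
At the point, J = [[-10.000, 2.000], [8.000, -0.61094]] (det J = -9.89056).
Solving J·Δ = −F gives Δ = (0.410, -5.449).
Then the next iterate is (x₁, x₂)₁ = (-1.590, -3.449).
Round to (-1.590, -3.449) and repeat: F = (-27.11931, -26.81562), J = [[-2.911, 12.488], [6.360, 13.82778]].
Δ = (-0.335, 2.093), so (x₁, x₂)₂ = (-1.925, -1.356).

(-1.925, -1.356)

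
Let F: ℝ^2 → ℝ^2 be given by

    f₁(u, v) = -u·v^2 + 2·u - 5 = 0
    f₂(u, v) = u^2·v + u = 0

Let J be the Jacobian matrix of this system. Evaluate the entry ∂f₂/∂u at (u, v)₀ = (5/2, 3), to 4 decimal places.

∂f₂/∂u = 2·u·v + 1.
At (5/2, 3) this is 16.0000.

16.0000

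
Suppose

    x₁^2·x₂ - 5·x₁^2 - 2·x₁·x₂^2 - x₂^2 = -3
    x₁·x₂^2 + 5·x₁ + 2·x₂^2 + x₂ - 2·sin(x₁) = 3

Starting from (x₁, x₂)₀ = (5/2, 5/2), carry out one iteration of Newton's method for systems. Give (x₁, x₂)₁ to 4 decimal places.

At (5/2, 5/2): F = (-50.1250, 38.928056).
Jacobian J = [[2·x₁·x₂ - 10·x₁ - 2·x₂^2, x₁^2 - 4·x₁·x₂ - 2·x₂], [x₂^2 - 2·cos(x₁) + 5, 2·x₁·x₂ + 4·x₂ + 1]].
At the point, J = [[-25.0000, -23.7500], [12.852287, 23.5000]] (det J = -282.258178).
Solving J·Δ = −F gives Δ = (-0.8977, -1.1655).
Then the next iterate is (x₁, x₂)₁ = (1.6023, 1.3345).

(1.6023, 1.3345)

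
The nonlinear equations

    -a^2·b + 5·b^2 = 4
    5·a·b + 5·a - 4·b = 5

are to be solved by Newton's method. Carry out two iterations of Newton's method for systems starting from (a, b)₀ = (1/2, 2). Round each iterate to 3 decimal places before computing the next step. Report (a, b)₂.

At (1/2, 2): F = (15.500, -5.500).
Jacobian J = [[-2·a·b, -a^2 + 10·b], [5·b + 5, 5·a - 4]].
At the point, J = [[-2.000, 19.750], [15.000, -1.500]] (det J = -293.250).
Solving J·Δ = −F gives Δ = (0.291, -0.755).
Then the next iterate is (a, b)₁ = (0.791, 1.245).
Round to (0.791, 1.245) and repeat: F = (2.97115, -1.10102), J = [[-1.96959, 11.82432], [11.225, -0.045]].
Δ = (0.097, -0.235), so (a, b)₂ = (0.888, 1.010).

(0.888, 1.010)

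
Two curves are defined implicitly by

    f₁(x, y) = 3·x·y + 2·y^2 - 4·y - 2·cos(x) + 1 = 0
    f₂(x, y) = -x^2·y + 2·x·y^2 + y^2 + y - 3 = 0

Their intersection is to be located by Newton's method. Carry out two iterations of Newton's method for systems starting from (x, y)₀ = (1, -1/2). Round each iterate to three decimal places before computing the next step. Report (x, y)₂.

At (1, -1/2): F = (0.91940, -2.250).
Jacobian J = [[3·y + 2·sin(x), 3·x + 4·y - 4], [-2·x·y + 2·y^2, -x^2 + 4·x·y + 2·y + 1]].
At the point, J = [[0.18294, -3.000], [1.500, -3.000]] (det J = 3.95117).
Solving J·Δ = −F gives Δ = (2.406, 0.453).
Then the next iterate is (x, y)₁ = (3.406, -0.047).
Round to (3.406, -0.047) and repeat: F = (2.64267, -2.48450), J = [[-0.66367, 6.030], [0.32458, -11.33516]].
Δ = (2.690, -0.142), so (x, y)₂ = (6.096, -0.189).

(6.096, -0.189)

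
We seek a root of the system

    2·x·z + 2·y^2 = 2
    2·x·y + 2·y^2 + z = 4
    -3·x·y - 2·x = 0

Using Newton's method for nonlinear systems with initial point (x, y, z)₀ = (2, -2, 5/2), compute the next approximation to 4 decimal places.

At (2, -2, 5/2): F = (16.0000, -1.5000, 8.0000).
Jacobian J = [[2·z, 4·y, 2·x], [2·y, 2·x + 4·y, 1], [-3·y - 2, -3·x, 0]].
At the point, J = [[5.0000, -8.0000, 4.0000], [-4.0000, -4.0000, 1.0000], [4.0000, -6.0000, 0.0000]] (det J = 158.0000).
Solving J·Δ = −F gives Δ = (-1.2405, 0.5063, -1.4367).
Then the next iterate is (x, y, z)₁ = (0.7595, -1.4937, 1.0633).

(0.7595, -1.4937, 1.0633)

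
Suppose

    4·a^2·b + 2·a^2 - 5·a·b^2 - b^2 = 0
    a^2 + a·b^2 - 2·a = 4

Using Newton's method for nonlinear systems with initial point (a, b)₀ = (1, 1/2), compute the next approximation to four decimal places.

(1.9655, 5.0086)

At (1, 1/2): F = (2.5000, -4.7500).
Jacobian J = [[8·a·b + 4·a - 5·b^2, 4·a^2 - 10·a·b - 2·b], [2·a + b^2 - 2, 2·a·b]].
At the point, J = [[6.7500, -2.0000], [0.2500, 1.0000]] (det J = 7.2500).
Solving J·Δ = −F gives Δ = (0.9655, 4.5086).
Then the next iterate is (a, b)₁ = (1.9655, 5.0086).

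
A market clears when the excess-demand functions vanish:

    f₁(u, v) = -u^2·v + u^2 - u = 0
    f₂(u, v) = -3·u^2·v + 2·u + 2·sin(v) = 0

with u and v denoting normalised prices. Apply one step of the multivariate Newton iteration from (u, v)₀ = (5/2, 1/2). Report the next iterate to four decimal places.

At (5/2, 1/2): F = (0.6250, -3.416149).
Jacobian J = [[-2·u·v + 2·u - 1, -u^2], [-6·u·v + 2, -3·u^2 + 2·cos(v)]].
At the point, J = [[1.5000, -6.2500], [-5.5000, -16.994835]] (det J = -59.867252).
Solving J·Δ = −F gives Δ = (-0.5341, -0.0282).
Then the next iterate is (u, v)₁ = (1.9659, 0.4718).

(1.9659, 0.4718)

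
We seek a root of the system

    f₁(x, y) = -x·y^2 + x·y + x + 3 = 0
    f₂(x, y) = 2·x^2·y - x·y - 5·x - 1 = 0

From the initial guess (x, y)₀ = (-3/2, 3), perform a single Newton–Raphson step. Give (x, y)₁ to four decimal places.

At (-3/2, 3): F = (10.5000, 24.5000).
Jacobian J = [[-y^2 + y + 1, -2·x·y + x], [4·x·y - y - 5, 2·x^2 - x]].
At the point, J = [[-5.0000, 7.5000], [-26.0000, 6.0000]] (det J = 165.0000).
Solving J·Δ = −F gives Δ = (0.7318, -0.9121).
Then the next iterate is (x, y)₁ = (-0.7682, 2.0879).

(-0.7682, 2.0879)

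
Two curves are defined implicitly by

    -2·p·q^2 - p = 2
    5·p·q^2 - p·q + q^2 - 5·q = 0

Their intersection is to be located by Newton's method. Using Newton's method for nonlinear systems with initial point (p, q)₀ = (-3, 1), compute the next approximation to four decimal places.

(-2.5714, 0.5238)

At (-3, 1): F = (7.0000, -16.0000).
Jacobian J = [[-2·q^2 - 1, -4·p·q], [5·q^2 - q, 10·p·q - p + 2·q - 5]].
At the point, J = [[-3.0000, 12.0000], [4.0000, -30.0000]] (det J = 42.0000).
Solving J·Δ = −F gives Δ = (0.4286, -0.4762).
Then the next iterate is (p, q)₁ = (-2.5714, 0.5238).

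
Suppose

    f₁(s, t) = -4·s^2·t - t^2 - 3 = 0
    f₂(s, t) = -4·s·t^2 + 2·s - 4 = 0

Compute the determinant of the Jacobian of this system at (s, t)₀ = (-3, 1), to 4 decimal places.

500.0000

J = [[-8·s·t, -4·s^2 - 2·t], [-4·t^2 + 2, -8·s·t]].
At the point, J = [[24.0000, -38.0000], [-2.0000, 24.0000]].
det J = 500.0000.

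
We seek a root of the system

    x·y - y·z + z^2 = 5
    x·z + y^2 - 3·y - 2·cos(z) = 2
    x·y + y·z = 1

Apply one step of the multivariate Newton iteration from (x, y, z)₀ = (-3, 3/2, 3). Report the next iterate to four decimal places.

(-0.7121, 0.0227, 1.3787)

At (-3, 3/2, 3): F = (-5.0000, -11.270015, -1.0000).
Jacobian J = [[y, x - z, -y + 2·z], [z, 2·y - 3, x + 2·sin(z)], [y, x + z, y]].
At the point, J = [[1.5000, -6.0000, 4.5000], [3.0000, 0.0000, -2.717760], [1.5000, 0.0000, 1.5000]] (det J = 51.459840).
Solving J·Δ = −F gives Δ = (2.2879, -1.4773, -1.6213).
Then the next iterate is (x, y, z)₁ = (-0.7121, 0.0227, 1.3787).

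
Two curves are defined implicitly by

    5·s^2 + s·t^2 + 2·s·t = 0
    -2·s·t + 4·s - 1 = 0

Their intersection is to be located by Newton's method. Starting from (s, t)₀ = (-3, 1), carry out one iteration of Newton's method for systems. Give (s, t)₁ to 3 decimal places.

At (-3, 1): F = (36.000, -7.000).
Jacobian J = [[10·s + t^2 + 2·t, 2·s·t + 2·s], [-2·t + 4, -2·s]].
At the point, J = [[-27.000, -12.000], [2.000, 6.000]] (det J = -138.000).
Solving J·Δ = −F gives Δ = (0.957, 0.848).
Then the next iterate is (s, t)₁ = (-2.043, 1.848).

(-2.043, 1.848)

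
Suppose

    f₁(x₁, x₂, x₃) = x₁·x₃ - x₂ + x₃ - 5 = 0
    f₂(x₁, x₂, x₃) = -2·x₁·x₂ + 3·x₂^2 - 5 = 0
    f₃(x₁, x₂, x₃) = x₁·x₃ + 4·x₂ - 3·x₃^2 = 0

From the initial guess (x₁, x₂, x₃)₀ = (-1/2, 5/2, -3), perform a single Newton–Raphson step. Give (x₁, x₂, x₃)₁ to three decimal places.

(-2.776, 0.773, -2.110)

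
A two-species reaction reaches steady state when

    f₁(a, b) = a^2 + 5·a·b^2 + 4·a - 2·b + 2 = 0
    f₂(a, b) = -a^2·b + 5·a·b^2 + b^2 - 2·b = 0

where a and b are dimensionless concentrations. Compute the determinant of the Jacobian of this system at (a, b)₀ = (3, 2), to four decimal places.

J = [[2·a + 5·b^2 + 4, 10·a·b - 2], [-2·a·b + 5·b^2, -a^2 + 10·a·b + 2·b - 2]].
At the point, J = [[30.0000, 58.0000], [8.0000, 53.0000]].
det J = 1126.0000.

1126.0000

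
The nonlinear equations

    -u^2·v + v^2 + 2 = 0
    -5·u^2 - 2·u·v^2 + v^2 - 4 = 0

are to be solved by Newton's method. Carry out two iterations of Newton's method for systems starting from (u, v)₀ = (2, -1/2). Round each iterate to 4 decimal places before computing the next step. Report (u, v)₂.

(-0.0073, 1.9397)

At (2, -1/2): F = (4.2500, -24.7500).
Jacobian J = [[-2·u·v, -u^2 + 2·v], [-10·u - 2·v^2, -4·u·v + 2·v]].
At the point, J = [[2.0000, -5.0000], [-20.5000, 3.0000]] (det J = -96.5000).
Solving J·Δ = −F gives Δ = (-1.1503, 0.3899).
Then the next iterate is (u, v)₁ = (0.8497, -0.1101).
Round to (0.8497, -0.1101) and repeat: F = (2.091613, -7.618429), J = [[0.187104, -0.942190], [-8.521244, 0.154008]].
Δ = (-0.8570, 2.0498), so (u, v)₂ = (-0.0073, 1.9397).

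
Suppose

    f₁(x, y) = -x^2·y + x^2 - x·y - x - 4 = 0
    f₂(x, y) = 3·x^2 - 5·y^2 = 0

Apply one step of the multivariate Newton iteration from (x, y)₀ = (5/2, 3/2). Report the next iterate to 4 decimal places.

At (5/2, 3/2): F = (-13.3750, 7.5000).
Jacobian J = [[-2·x·y + 2·x - y - 1, -x^2 - x], [6·x, -10·y]].
At the point, J = [[-5.0000, -8.7500], [15.0000, -15.0000]] (det J = 206.2500).
Solving J·Δ = −F gives Δ = (-1.2909, -0.7909).
Then the next iterate is (x, y)₁ = (1.2091, 0.7091).

(1.2091, 0.7091)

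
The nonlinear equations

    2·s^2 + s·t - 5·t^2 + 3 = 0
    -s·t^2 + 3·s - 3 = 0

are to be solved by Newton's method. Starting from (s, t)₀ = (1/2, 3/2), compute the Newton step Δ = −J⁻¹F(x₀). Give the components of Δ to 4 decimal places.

(4.9000, 0.7000)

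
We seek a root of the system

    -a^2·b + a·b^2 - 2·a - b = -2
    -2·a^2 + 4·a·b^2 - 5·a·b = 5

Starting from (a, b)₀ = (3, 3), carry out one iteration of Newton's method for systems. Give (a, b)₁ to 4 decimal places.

(1.9714, 2.4607)

At (3, 3): F = (-7.0000, 40.0000).
Jacobian J = [[-2·a·b + b^2 - 2, -a^2 + 2·a·b - 1], [-4·a + 4·b^2 - 5·b, 8·a·b - 5·a]].
At the point, J = [[-11.0000, 8.0000], [9.0000, 57.0000]] (det J = -699.0000).
Solving J·Δ = −F gives Δ = (-1.0286, -0.5393).
Then the next iterate is (a, b)₁ = (1.9714, 2.4607).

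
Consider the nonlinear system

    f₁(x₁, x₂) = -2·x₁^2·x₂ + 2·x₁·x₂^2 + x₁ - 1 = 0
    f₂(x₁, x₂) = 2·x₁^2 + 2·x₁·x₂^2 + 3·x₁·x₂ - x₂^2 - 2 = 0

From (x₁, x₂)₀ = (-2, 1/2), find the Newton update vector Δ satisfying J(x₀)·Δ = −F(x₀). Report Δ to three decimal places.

(0.823, -0.290)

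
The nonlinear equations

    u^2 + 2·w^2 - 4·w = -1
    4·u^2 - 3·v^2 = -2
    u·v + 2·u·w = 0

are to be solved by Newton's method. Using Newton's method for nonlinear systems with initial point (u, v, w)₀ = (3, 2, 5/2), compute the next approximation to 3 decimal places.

At (3, 2, 5/2): F = (12.500, 26.000, 21.000).
Jacobian J = [[2·u, 0, 4·w - 4], [8·u, -6·v, 0], [v + 2·w, u, 2·u]].
At the point, J = [[6.000, 0.000, 6.000], [24.000, -12.000, 0.000], [7.000, 3.000, 6.000]] (det J = 504.000).
Solving J·Δ = −F gives Δ = (-2.143, -2.119, 0.060).
Then the next iterate is (u, v, w)₁ = (0.857, -0.119, 2.560).

(0.857, -0.119, 2.560)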